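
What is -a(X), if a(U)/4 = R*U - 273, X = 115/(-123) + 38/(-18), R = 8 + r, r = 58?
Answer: 233228/123 ≈ 1896.2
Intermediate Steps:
R = 66 (R = 8 + 58 = 66)
X = -1124/369 (X = 115*(-1/123) + 38*(-1/18) = -115/123 - 19/9 = -1124/369 ≈ -3.0461)
a(U) = -1092 + 264*U (a(U) = 4*(66*U - 273) = 4*(-273 + 66*U) = -1092 + 264*U)
-a(X) = -(-1092 + 264*(-1124/369)) = -(-1092 - 98912/123) = -1*(-233228/123) = 233228/123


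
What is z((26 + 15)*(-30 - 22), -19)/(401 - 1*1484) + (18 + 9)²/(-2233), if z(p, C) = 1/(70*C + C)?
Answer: -1065042710/3262339311 ≈ -0.32647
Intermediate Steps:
z(p, C) = 1/(71*C)
z((26 + 15)*(-30 - 22), -19)/(401 - 1*1484) + (18 + 9)²/(-2233) = ((1/71)/(-19))/(401 - 1*1484) + (18 + 9)²/(-2233) = ((1/71)*(-1/19))/(401 - 1484) + 27²*(-1/2233) = -1/1349/(-1083) + 729*(-1/2233) = -1/1349*(-1/1083) - 729/2233 = 1/1460967 - 729/2233 = -1065042710/3262339311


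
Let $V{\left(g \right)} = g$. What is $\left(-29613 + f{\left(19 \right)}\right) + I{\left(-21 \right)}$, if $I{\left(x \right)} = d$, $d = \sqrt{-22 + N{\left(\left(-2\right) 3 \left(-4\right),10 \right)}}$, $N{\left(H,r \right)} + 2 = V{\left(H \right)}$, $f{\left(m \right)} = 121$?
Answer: $-29492$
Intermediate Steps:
$N{\left(H,r \right)} = -2 + H$
$d = 0$ ($d = \sqrt{-22 - \left(2 - \left(-2\right) 3 \left(-4\right)\right)} = \sqrt{-22 - -22} = \sqrt{-22 + \left(-2 + 24\right)} = \sqrt{-22 + 22} = \sqrt{0} = 0$)
$I{\left(x \right)} = 0$
$\left(-29613 + f{\left(19 \right)}\right) + I{\left(-21 \right)} = \left(-29613 + 121\right) + 0 = -29492 + 0 = -29492$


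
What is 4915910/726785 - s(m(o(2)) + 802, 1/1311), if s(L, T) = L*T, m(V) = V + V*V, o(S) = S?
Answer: 1171503146/190563027 ≈ 6.1476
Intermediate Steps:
m(V) = V + V**2
4915910/726785 - s(m(o(2)) + 802, 1/1311) = 4915910/726785 - (2*(1 + 2) + 802)/1311 = 4915910*(1/726785) - (2*3 + 802)/1311 = 983182/145357 - (6 + 802)/1311 = 983182/145357 - 808/1311 = 1171503146/190563027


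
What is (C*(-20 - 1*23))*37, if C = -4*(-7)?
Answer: -44548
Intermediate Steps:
C = 28
(C*(-20 - 1*23))*37 = (28*(-20 - 1*23))*37 = (28*(-20 - 23))*37 = (28*(-43))*37 = -1204*37 = -44548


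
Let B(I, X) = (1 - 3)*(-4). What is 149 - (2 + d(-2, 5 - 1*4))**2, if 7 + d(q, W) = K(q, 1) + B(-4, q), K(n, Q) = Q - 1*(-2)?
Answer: 113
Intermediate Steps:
K(n, Q) = 2 + Q (K(n, Q) = Q + 2 = 2 + Q)
B(I, X) = 8 (B(I, X) = -2*(-4) = 8)
d(q, W) = 4 (d(q, W) = -7 + ((2 + 1) + 8) = -7 + (3 + 8) = -7 + 11 = 4)
149 - (2 + d(-2, 5 - 1*4))**2 = 149 - (2 + 4)**2 = 149 - 1*6**2 = 149 - 1*36 = 149 - 36 = 113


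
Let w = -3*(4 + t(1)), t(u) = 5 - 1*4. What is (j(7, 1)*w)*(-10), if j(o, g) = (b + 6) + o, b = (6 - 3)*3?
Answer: 3300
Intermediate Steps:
t(u) = 1 (t(u) = 5 - 4 = 1)
w = -15 (w = -3*(4 + 1) = -3*5 = -15)
b = 9 (b = 3*3 = 9)
j(o, g) = 15 + o (j(o, g) = (9 + 6) + o = 15 + o)
(j(7, 1)*w)*(-10) = ((15 + 7)*(-15))*(-10) = (22*(-15))*(-10) = -330*(-10) = 3300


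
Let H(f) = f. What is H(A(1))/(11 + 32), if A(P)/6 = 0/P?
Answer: 0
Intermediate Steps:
A(P) = 0 (A(P) = 6*(0/P) = 6*0 = 0)
H(A(1))/(11 + 32) = 0/(11 + 32) = 0/43 = (1/43)*0 = 0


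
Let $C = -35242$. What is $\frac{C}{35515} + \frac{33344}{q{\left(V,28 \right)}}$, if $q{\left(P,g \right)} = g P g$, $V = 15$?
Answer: $\frac{9622078}{5220705} \approx 1.8431$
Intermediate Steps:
$q{\left(P,g \right)} = P g^{2}$ ($q{\left(P,g \right)} = P g g = P g^{2}$)
$\frac{C}{35515} + \frac{33344}{q{\left(V,28 \right)}} = - \frac{35242}{35515} + \frac{33344}{15 \cdot 28^{2}} = \left(-35242\right) \frac{1}{35515} + \frac{33344}{15 \cdot 784} = - \frac{35242}{35515} + \frac{33344}{11760} = - \frac{35242}{35515} + 33344 \cdot \frac{1}{11760} = - \frac{35242}{35515} + \frac{2084}{735} = \frac{9622078}{5220705}$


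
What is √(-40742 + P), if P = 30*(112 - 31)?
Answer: 2*I*√9578 ≈ 195.73*I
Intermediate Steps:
P = 2430 (P = 30*81 = 2430)
√(-40742 + P) = √(-40742 + 2430) = √(-38312) = 2*I*√9578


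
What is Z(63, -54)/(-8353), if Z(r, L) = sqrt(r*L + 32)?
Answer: -I*sqrt(3370)/8353 ≈ -0.0069498*I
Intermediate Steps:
Z(r, L) = sqrt(32 + L*r) (Z(r, L) = sqrt(L*r + 32) = sqrt(32 + L*r))
Z(63, -54)/(-8353) = sqrt(32 - 54*63)/(-8353) = sqrt(32 - 3402)*(-1/8353) = sqrt(-3370)*(-1/8353) = (I*sqrt(3370))*(-1/8353) = -I*sqrt(3370)/8353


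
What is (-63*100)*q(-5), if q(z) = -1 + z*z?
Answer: -151200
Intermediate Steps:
q(z) = -1 + z²
(-63*100)*q(-5) = (-63*100)*(-1 + (-5)²) = -6300*(-1 + 25) = -6300*24 = -151200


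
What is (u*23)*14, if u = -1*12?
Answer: -3864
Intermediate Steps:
u = -12
(u*23)*14 = -12*23*14 = -276*14 = -3864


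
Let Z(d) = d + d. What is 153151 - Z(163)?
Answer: 152825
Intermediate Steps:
Z(d) = 2*d
153151 - Z(163) = 153151 - 2*163 = 153151 - 1*326 = 153151 - 326 = 152825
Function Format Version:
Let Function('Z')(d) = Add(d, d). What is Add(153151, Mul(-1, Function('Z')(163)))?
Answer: 152825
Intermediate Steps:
Function('Z')(d) = Mul(2, d)
Add(153151, Mul(-1, Function('Z')(163))) = Add(153151, Mul(-1, Mul(2, 163))) = Add(153151, Mul(-1, 326)) = Add(153151, -326) = 152825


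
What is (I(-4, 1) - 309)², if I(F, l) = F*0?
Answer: 95481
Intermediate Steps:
I(F, l) = 0
(I(-4, 1) - 309)² = (0 - 309)² = (-309)² = 95481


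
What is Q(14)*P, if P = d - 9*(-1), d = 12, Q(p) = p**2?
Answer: 4116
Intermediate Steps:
P = 21 (P = 12 - 9*(-1) = 12 + 9 = 21)
Q(14)*P = 14**2*21 = 196*21 = 4116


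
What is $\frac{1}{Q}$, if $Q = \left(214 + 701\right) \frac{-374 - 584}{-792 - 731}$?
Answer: $\frac{1523}{876570} \approx 0.0017375$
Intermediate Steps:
$Q = \frac{876570}{1523}$ ($Q = 915 \left(- \frac{958}{-1523}\right) = 915 \left(\left(-958\right) \left(- \frac{1}{1523}\right)\right) = 915 \cdot \frac{958}{1523} = \frac{876570}{1523} \approx 575.55$)
$\frac{1}{Q} = \frac{1}{\frac{876570}{1523}} = \frac{1523}{876570}$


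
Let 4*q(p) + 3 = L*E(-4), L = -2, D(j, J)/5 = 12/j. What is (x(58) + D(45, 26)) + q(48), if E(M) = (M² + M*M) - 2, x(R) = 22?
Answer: 91/12 ≈ 7.5833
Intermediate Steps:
D(j, J) = 60/j (D(j, J) = 5*(12/j) = 60/j)
E(M) = -2 + 2*M² (E(M) = (M² + M²) - 2 = 2*M² - 2 = -2 + 2*M²)
q(p) = -63/4 (q(p) = -¾ + (-2*(-2 + 2*(-4)²))/4 = -¾ + (-2*(-2 + 2*16))/4 = -¾ + (-2*(-2 + 32))/4 = -¾ + (-2*30)/4 = -¾ + (¼)*(-60) = -¾ - 15 = -63/4)
(x(58) + D(45, 26)) + q(48) = (22 + 60/45) - 63/4 = (22 + 60*(1/45)) - 63/4 = (22 + 4/3) - 63/4 = 70/3 - 63/4 = 91/12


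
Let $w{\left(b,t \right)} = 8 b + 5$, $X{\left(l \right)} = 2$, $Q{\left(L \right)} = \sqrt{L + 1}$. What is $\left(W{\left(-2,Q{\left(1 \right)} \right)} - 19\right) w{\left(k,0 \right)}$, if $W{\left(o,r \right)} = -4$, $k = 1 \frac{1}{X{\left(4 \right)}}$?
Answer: $-207$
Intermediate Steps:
$Q{\left(L \right)} = \sqrt{1 + L}$
$k = \frac{1}{2}$ ($k = 1 \cdot \frac{1}{2} = \frac{1}{2} \approx 0.5$)
$w{\left(b,t \right)} = 5 + 8 b$
$\left(W{\left(-2,Q{\left(1 \right)} \right)} - 19\right) w{\left(k,0 \right)} = \left(-4 - 19\right) \left(5 + 8 \cdot \frac{1}{2}\right) = - 23 \left(5 + 4\right) = \left(-23\right) 9 = -207$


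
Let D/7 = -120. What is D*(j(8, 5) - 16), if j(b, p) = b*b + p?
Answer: -44520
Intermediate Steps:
j(b, p) = p + b² (j(b, p) = b² + p = p + b²)
D = -840 (D = 7*(-120) = -840)
D*(j(8, 5) - 16) = -840*((5 + 8²) - 16) = -840*((5 + 64) - 16) = -840*(69 - 16) = -840*53 = -44520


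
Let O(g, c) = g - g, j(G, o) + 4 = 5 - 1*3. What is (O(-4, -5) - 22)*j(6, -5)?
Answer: 44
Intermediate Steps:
j(G, o) = -2 (j(G, o) = -4 + (5 - 1*3) = -4 + (5 - 3) = -4 + 2 = -2)
O(g, c) = 0
(O(-4, -5) - 22)*j(6, -5) = (0 - 22)*(-2) = -22*(-2) = 44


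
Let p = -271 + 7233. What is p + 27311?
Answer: 34273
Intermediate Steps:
p = 6962
p + 27311 = 6962 + 27311 = 34273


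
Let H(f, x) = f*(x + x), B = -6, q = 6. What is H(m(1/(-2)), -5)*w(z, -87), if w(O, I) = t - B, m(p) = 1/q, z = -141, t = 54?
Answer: -100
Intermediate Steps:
m(p) = ⅙ (m(p) = 1/6 = ⅙)
w(O, I) = 60 (w(O, I) = 54 - 1*(-6) = 54 + 6 = 60)
H(f, x) = 2*f*x (H(f, x) = f*(2*x) = 2*f*x)
H(m(1/(-2)), -5)*w(z, -87) = (2*(⅙)*(-5))*60 = -5/3*60 = -100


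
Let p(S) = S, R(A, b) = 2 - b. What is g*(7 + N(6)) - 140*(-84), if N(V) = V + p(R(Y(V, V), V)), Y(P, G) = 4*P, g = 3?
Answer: 11787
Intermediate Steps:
N(V) = 2 (N(V) = V + (2 - V) = 2)
g*(7 + N(6)) - 140*(-84) = 3*(7 + 2) - 140*(-84) = 3*9 + 11760 = 27 + 11760 = 11787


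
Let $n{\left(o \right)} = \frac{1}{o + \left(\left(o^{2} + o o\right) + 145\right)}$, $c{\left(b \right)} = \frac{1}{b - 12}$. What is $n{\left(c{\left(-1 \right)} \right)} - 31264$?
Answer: $- \frac{765780247}{24494} \approx -31264.0$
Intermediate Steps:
$c{\left(b \right)} = \frac{1}{-12 + b}$
$n{\left(o \right)} = \frac{1}{145 + o + 2 o^{2}}$ ($n{\left(o \right)} = \frac{1}{o + \left(\left(o^{2} + o^{2}\right) + 145\right)} = \frac{1}{o + \left(2 o^{2} + 145\right)} = \frac{1}{o + \left(145 + 2 o^{2}\right)} = \frac{1}{145 + o + 2 o^{2}}$)
$n{\left(c{\left(-1 \right)} \right)} - 31264 = \frac{1}{145 + \frac{1}{-12 - 1} + 2 \left(\frac{1}{-12 - 1}\right)^{2}} - 31264 = \frac{1}{145 + \frac{1}{-13} + 2 \left(\frac{1}{-13}\right)^{2}} - 31264 = \frac{1}{145 - \frac{1}{13} + 2 \left(- \frac{1}{13}\right)^{2}} - 31264 = \frac{1}{145 - \frac{1}{13} + 2 \cdot \frac{1}{169}} - 31264 = \frac{1}{145 - \frac{1}{13} + \frac{2}{169}} - 31264 = \frac{1}{\frac{24494}{169}} - 31264 = \frac{169}{24494} - 31264 = - \frac{765780247}{24494}$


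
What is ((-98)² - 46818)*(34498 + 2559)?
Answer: -1379039198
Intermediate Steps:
((-98)² - 46818)*(34498 + 2559) = (9604 - 46818)*37057 = -37214*37057 = -1379039198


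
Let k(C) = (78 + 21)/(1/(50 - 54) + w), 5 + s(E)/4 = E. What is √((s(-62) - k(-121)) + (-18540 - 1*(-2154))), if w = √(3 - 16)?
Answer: √22*√((739 - 3028*I*√13)/(-1 + 4*I*√13)) ≈ 0.10588 + 129.04*I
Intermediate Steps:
s(E) = -20 + 4*E
w = I*√13 (w = √(-13) = I*√13 ≈ 3.6056*I)
k(C) = 99/(-¼ + I*√13) (k(C) = (78 + 21)/(1/(50 - 54) + I*√13) = 99/(1/(-4) + I*√13) = 99/(-¼ + I*√13))
√((s(-62) - k(-121)) + (-18540 - 1*(-2154))) = √(((-20 + 4*(-62)) - (-36/19 - 144*I*√13/19)) + (-18540 - 1*(-2154))) = √(((-20 - 248) + (36/19 + 144*I*√13/19)) + (-18540 + 2154)) = √((-268 + (36/19 + 144*I*√13/19)) - 16386) = √((-5056/19 + 144*I*√13/19) - 16386) = √(-316390/19 + 144*I*√13/19)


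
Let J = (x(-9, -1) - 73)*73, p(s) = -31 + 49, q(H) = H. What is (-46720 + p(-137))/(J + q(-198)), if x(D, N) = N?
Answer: 23351/2800 ≈ 8.3396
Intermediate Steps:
p(s) = 18
J = -5402 (J = (-1 - 73)*73 = -74*73 = -5402)
(-46720 + p(-137))/(J + q(-198)) = (-46720 + 18)/(-5402 - 198) = -46702/(-5600) = -46702*(-1/5600) = 23351/2800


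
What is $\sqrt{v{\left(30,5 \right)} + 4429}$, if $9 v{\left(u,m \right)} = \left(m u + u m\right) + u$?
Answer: $\frac{\sqrt{40191}}{3} \approx 66.826$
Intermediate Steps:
$v{\left(u,m \right)} = \frac{u}{9} + \frac{2 m u}{9}$ ($v{\left(u,m \right)} = \frac{\left(m u + u m\right) + u}{9} = \frac{\left(m u + m u\right) + u}{9} = \frac{2 m u + u}{9} = \frac{u + 2 m u}{9} = \frac{u}{9} + \frac{2 m u}{9}$)
$\sqrt{v{\left(30,5 \right)} + 4429} = \sqrt{\frac{1}{9} \cdot 30 \left(1 + 2 \cdot 5\right) + 4429} = \sqrt{\frac{1}{9} \cdot 30 \left(1 + 10\right) + 4429} = \sqrt{\frac{1}{9} \cdot 30 \cdot 11 + 4429} = \sqrt{\frac{110}{3} + 4429} = \sqrt{\frac{13397}{3}} = \frac{\sqrt{40191}}{3}$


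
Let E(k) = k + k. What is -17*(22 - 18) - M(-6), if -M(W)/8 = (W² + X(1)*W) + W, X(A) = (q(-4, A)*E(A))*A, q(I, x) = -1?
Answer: 268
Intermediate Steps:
E(k) = 2*k
X(A) = -2*A² (X(A) = (-2*A)*A = -2*A²)
M(W) = -8*W² + 8*W (M(W) = -8*((W² + (-2*1²)*W) + W) = -8*((W² + (-2*1)*W) + W) = -8*((W² - 2*W) + W) = -8*(W² - W) = -8*W² + 8*W)
-17*(22 - 18) - M(-6) = -17*(22 - 18) - 8*(-6)*(1 - 1*(-6)) = -17*4 - 8*(-6)*(1 + 6) = -68 - 8*(-6)*7 = -68 - 1*(-336) = -68 + 336 = 268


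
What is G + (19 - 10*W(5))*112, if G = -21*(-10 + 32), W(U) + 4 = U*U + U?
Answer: -27454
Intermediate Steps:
W(U) = -4 + U + U² (W(U) = -4 + (U*U + U) = -4 + (U² + U) = -4 + (U + U²) = -4 + U + U²)
G = -462 (G = -21*22 = -462)
G + (19 - 10*W(5))*112 = -462 + (19 - 10*(-4 + 5 + 5²))*112 = -462 + (19 - 10*(-4 + 5 + 25))*112 = -462 + (19 - 10*26)*112 = -462 + (19 - 260)*112 = -462 - 241*112 = -462 - 26992 = -27454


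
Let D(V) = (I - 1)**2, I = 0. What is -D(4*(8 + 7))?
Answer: -1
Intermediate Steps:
D(V) = 1 (D(V) = (0 - 1)**2 = (-1)**2 = 1)
-D(4*(8 + 7)) = -1*1 = -1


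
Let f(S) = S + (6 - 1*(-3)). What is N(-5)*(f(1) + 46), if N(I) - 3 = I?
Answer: -112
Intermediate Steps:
N(I) = 3 + I
f(S) = 9 + S (f(S) = S + (6 + 3) = S + 9 = 9 + S)
N(-5)*(f(1) + 46) = (3 - 5)*((9 + 1) + 46) = -2*(10 + 46) = -2*56 = -112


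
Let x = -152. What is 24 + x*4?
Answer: -584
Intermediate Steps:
24 + x*4 = 24 - 152*4 = 24 - 608 = -584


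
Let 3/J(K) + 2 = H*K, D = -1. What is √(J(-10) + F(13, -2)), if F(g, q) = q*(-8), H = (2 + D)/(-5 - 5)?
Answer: √13 ≈ 3.6056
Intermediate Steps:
H = -⅒ (H = (2 - 1)/(-5 - 5) = 1/(-10) = 1*(-⅒) = -⅒ ≈ -0.10000)
F(g, q) = -8*q
J(K) = 3/(-2 - K/10)
√(J(-10) + F(13, -2)) = √(-30/(20 - 10) - 8*(-2)) = √(-30/10 + 16) = √(-30*⅒ + 16) = √(-3 + 16) = √13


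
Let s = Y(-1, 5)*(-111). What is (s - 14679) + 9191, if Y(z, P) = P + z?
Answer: -5932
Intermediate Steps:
s = -444 (s = (5 - 1)*(-111) = 4*(-111) = -444)
(s - 14679) + 9191 = (-444 - 14679) + 9191 = -15123 + 9191 = -5932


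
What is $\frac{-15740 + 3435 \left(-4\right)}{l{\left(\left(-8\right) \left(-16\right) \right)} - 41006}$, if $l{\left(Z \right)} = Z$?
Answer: $\frac{14740}{20439} \approx 0.72117$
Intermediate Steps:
$\frac{-15740 + 3435 \left(-4\right)}{l{\left(\left(-8\right) \left(-16\right) \right)} - 41006} = \frac{-15740 + 3435 \left(-4\right)}{\left(-8\right) \left(-16\right) - 41006} = \frac{-15740 - 13740}{128 - 41006} = - \frac{29480}{-40878} = \left(-29480\right) \left(- \frac{1}{40878}\right) = \frac{14740}{20439}$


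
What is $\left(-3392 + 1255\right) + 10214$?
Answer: $8077$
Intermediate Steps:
$\left(-3392 + 1255\right) + 10214 = -2137 + 10214 = 8077$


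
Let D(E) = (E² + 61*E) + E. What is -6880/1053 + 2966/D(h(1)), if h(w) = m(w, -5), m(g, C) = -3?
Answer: -1446986/62127 ≈ -23.291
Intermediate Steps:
h(w) = -3
D(E) = E² + 62*E
-6880/1053 + 2966/D(h(1)) = -6880/1053 + 2966/((-3*(62 - 3))) = -6880*1/1053 + 2966/((-3*59)) = -6880/1053 + 2966/(-177) = -6880/1053 + 2966*(-1/177) = -6880/1053 - 2966/177 = -1446986/62127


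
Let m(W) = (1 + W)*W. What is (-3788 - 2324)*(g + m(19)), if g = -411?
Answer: 189472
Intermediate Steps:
m(W) = W*(1 + W)
(-3788 - 2324)*(g + m(19)) = (-3788 - 2324)*(-411 + 19*(1 + 19)) = -6112*(-411 + 19*20) = -6112*(-411 + 380) = -6112*(-31) = 189472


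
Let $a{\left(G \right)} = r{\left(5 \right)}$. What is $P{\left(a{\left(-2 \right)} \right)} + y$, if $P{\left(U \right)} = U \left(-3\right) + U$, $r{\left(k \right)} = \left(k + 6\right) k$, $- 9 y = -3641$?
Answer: $\frac{2651}{9} \approx 294.56$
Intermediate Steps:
$y = \frac{3641}{9}$ ($y = \left(- \frac{1}{9}\right) \left(-3641\right) = \frac{3641}{9} \approx 404.56$)
$r{\left(k \right)} = k \left(6 + k\right)$ ($r{\left(k \right)} = \left(6 + k\right) k = k \left(6 + k\right)$)
$a{\left(G \right)} = 55$ ($a{\left(G \right)} = 5 \left(6 + 5\right) = 5 \cdot 11 = 55$)
$P{\left(U \right)} = - 2 U$ ($P{\left(U \right)} = - 3 U + U = - 2 U$)
$P{\left(a{\left(-2 \right)} \right)} + y = \left(-2\right) 55 + \frac{3641}{9} = -110 + \frac{3641}{9} = \frac{2651}{9}$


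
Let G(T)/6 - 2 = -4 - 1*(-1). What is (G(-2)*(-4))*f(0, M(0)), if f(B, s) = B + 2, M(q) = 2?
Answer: 48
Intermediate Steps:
G(T) = -6 (G(T) = 12 + 6*(-4 - 1*(-1)) = 12 + 6*(-4 + 1) = 12 + 6*(-3) = 12 - 18 = -6)
f(B, s) = 2 + B
(G(-2)*(-4))*f(0, M(0)) = (-6*(-4))*(2 + 0) = 24*2 = 48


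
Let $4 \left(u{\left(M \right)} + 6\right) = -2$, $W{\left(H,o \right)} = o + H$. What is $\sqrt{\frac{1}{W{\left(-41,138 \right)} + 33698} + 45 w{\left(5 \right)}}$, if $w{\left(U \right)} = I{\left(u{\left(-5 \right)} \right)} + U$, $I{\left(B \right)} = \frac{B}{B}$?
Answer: $\frac{\sqrt{34263064505}}{11265} \approx 16.432$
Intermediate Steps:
$W{\left(H,o \right)} = H + o$
$u{\left(M \right)} = - \frac{13}{2}$ ($u{\left(M \right)} = -6 + \frac{1}{4} \left(-2\right) = -6 - \frac{1}{2} = - \frac{13}{2}$)
$I{\left(B \right)} = 1$
$w{\left(U \right)} = 1 + U$
$\sqrt{\frac{1}{W{\left(-41,138 \right)} + 33698} + 45 w{\left(5 \right)}} = \sqrt{\frac{1}{\left(-41 + 138\right) + 33698} + 45 \left(1 + 5\right)} = \sqrt{\frac{1}{97 + 33698} + 45 \cdot 6} = \sqrt{\frac{1}{33795} + 270} = \sqrt{\frac{9124651}{33795}} = \frac{\sqrt{34263064505}}{11265}$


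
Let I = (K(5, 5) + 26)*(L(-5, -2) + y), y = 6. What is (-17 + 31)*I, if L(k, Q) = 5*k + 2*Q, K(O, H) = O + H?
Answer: -11592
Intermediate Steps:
K(O, H) = H + O
L(k, Q) = 2*Q + 5*k
I = -828 (I = ((5 + 5) + 26)*((2*(-2) + 5*(-5)) + 6) = (10 + 26)*((-4 - 25) + 6) = 36*(-29 + 6) = 36*(-23) = -828)
(-17 + 31)*I = (-17 + 31)*(-828) = 14*(-828) = -11592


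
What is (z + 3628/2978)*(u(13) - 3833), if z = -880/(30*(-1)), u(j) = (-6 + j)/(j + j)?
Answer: -174356033/1489 ≈ -1.1710e+5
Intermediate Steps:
u(j) = (-6 + j)/(2*j) (u(j) = (-6 + j)/((2*j)) = (-6 + j)*(1/(2*j)) = (-6 + j)/(2*j))
z = 88/3 (z = -880/(-30) = -880*(-1/30) = 88/3 ≈ 29.333)
(z + 3628/2978)*(u(13) - 3833) = (88/3 + 3628/2978)*((½)*(-6 + 13)/13 - 3833) = (88/3 + 3628*(1/2978))*((½)*(1/13)*7 - 3833) = (88/3 + 1814/1489)*(7/26 - 3833) = (136474/4467)*(-99651/26) = -174356033/1489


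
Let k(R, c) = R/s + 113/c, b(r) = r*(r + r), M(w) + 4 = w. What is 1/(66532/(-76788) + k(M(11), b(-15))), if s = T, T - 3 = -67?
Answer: -30715200/22259347 ≈ -1.3799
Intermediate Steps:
T = -64 (T = 3 - 67 = -64)
M(w) = -4 + w
s = -64
b(r) = 2*r² (b(r) = r*(2*r) = 2*r²)
k(R, c) = 113/c - R/64 (k(R, c) = R/(-64) + 113/c = R*(-1/64) + 113/c = -R/64 + 113/c = 113/c - R/64)
1/(66532/(-76788) + k(M(11), b(-15))) = 1/(66532/(-76788) + (113/((2*(-15)²)) - (-4 + 11)/64)) = 1/(66532*(-1/76788) + (113/((2*225)) - 1/64*7)) = 1/(-16633/19197 + (113/450 - 7/64)) = 1/(-16633/19197 + 2041/14400) = 1/(-22259347/30715200) = -30715200/22259347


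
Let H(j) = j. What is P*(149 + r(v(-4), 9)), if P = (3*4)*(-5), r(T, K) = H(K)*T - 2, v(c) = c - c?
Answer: -8820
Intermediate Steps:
v(c) = 0
r(T, K) = -2 + K*T (r(T, K) = K*T - 2 = -2 + K*T)
P = -60 (P = 12*(-5) = -60)
P*(149 + r(v(-4), 9)) = -60*(149 + (-2 + 9*0)) = -60*(149 + (-2 + 0)) = -60*(149 - 2) = -60*147 = -8820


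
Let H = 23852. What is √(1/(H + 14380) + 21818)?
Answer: √98429201686/2124 ≈ 147.71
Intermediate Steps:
√(1/(H + 14380) + 21818) = √(1/(23852 + 14380) + 21818) = √(1/38232 + 21818) = √(834145777/38232) = √98429201686/2124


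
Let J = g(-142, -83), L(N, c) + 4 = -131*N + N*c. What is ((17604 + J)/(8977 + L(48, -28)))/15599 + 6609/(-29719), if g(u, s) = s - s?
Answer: -15302844495/69074415469 ≈ -0.22154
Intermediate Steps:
L(N, c) = -4 - 131*N + N*c (L(N, c) = -4 + (-131*N + N*c) = -4 - 131*N + N*c)
g(u, s) = 0
J = 0
((17604 + J)/(8977 + L(48, -28)))/15599 + 6609/(-29719) = ((17604 + 0)/(8977 + (-4 - 131*48 + 48*(-28))))/15599 + 6609/(-29719) = (17604/(8977 + (-4 - 6288 - 1344)))*(1/15599) + 6609*(-1/29719) = (17604/(8977 - 7636))*(1/15599) - 6609/29719 = (17604/1341)*(1/15599) - 6609/29719 = (17604*(1/1341))*(1/15599) - 6609/29719 = (1956/149)*(1/15599) - 6609/29719 = 1956/2324251 - 6609/29719 = -15302844495/69074415469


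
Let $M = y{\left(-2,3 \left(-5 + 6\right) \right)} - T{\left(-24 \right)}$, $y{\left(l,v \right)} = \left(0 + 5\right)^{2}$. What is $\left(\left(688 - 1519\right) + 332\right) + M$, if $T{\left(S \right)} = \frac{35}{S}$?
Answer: $- \frac{11341}{24} \approx -472.54$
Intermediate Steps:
$y{\left(l,v \right)} = 25$ ($y{\left(l,v \right)} = 5^{2} = 25$)
$M = \frac{635}{24}$ ($M = 25 - \frac{35}{-24} = 25 - 35 \left(- \frac{1}{24}\right) = 25 - - \frac{35}{24} = 25 + \frac{35}{24} = \frac{635}{24} \approx 26.458$)
$\left(\left(688 - 1519\right) + 332\right) + M = \left(\left(688 - 1519\right) + 332\right) + \frac{635}{24} = \left(-831 + 332\right) + \frac{635}{24} = -499 + \frac{635}{24} = - \frac{11341}{24}$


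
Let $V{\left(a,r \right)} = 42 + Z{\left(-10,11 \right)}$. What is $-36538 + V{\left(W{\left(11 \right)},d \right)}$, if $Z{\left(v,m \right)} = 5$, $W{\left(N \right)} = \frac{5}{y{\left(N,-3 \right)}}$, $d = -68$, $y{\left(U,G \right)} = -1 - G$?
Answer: $-36491$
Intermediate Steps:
$W{\left(N \right)} = \frac{5}{2}$ ($W{\left(N \right)} = \frac{5}{-1 - -3} = \frac{5}{-1 + 3} = \frac{5}{2}$)
$V{\left(a,r \right)} = 47$ ($V{\left(a,r \right)} = 42 + 5 = 47$)
$-36538 + V{\left(W{\left(11 \right)},d \right)} = -36538 + 47 = -36491$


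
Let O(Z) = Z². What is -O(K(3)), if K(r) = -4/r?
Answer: -16/9 ≈ -1.7778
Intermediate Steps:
-O(K(3)) = -(-4/3)² = -1*16/9 = -16/9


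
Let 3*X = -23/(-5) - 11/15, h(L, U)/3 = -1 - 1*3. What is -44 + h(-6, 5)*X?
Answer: -892/15 ≈ -59.467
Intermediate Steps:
h(L, U) = -12 (h(L, U) = 3*(-1 - 1*3) = 3*(-1 - 3) = 3*(-4) = -12)
X = 58/45 (X = (-23/(-5) - 11/15)/3 = (-23*(-⅕) - 11*1/15)/3 = (23/5 - 11/15)/3 = (⅓)*(58/15) = 58/45 ≈ 1.2889)
-44 + h(-6, 5)*X = -44 - 12*58/45 = -44 - 232/15 = -892/15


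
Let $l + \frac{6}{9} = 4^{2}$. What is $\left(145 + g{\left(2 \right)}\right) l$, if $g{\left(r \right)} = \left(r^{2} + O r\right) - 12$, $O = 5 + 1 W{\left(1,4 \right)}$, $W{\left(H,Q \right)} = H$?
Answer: $\frac{6854}{3} \approx 2284.7$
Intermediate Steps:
$O = 6$ ($O = 5 + 1 \cdot 1 = 5 + 1 = 6$)
$g{\left(r \right)} = -12 + r^{2} + 6 r$ ($g{\left(r \right)} = \left(r^{2} + 6 r\right) - 12 = -12 + r^{2} + 6 r$)
$l = \frac{46}{3}$ ($l = - \frac{2}{3} + 4^{2} = - \frac{2}{3} + 16 = \frac{46}{3} \approx 15.333$)
$\left(145 + g{\left(2 \right)}\right) l = \left(145 + \left(-12 + 2^{2} + 6 \cdot 2\right)\right) \frac{46}{3} = \left(145 + \left(-12 + 4 + 12\right)\right) \frac{46}{3} = \left(145 + 4\right) \frac{46}{3} = 149 \cdot \frac{46}{3} = \frac{6854}{3}$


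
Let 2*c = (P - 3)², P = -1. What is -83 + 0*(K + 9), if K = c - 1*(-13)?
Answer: -83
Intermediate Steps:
c = 8 (c = (-1 - 3)²/2 = (½)*(-4)² = (½)*16 = 8)
K = 21 (K = 8 - 1*(-13) = 8 + 13 = 21)
-83 + 0*(K + 9) = -83 + 0*(21 + 9) = -83 + 0*30 = -83 + 0 = -83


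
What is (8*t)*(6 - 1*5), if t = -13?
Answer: -104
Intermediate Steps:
(8*t)*(6 - 1*5) = (8*(-13))*(6 - 1*5) = -104*(6 - 5) = -104*1 = -104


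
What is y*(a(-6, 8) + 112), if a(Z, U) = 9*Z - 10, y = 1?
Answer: 48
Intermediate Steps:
a(Z, U) = -10 + 9*Z
y*(a(-6, 8) + 112) = 1*((-10 + 9*(-6)) + 112) = 1*((-10 - 54) + 112) = 1*(-64 + 112) = 1*48 = 48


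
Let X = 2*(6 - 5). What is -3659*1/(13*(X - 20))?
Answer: 3659/234 ≈ 15.637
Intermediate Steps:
X = 2 (X = 2*1 = 2)
-3659*1/(13*(X - 20)) = -3659*1/(13*(2 - 20)) = -3659/(13*(-18)) = -3659/(-234) = -3659*(-1/234) = 3659/234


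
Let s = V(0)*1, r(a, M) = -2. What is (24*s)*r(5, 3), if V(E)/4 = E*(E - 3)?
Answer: 0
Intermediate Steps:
V(E) = 4*E*(-3 + E) (V(E) = 4*(E*(E - 3)) = 4*(E*(-3 + E)) = 4*E*(-3 + E))
s = 0 (s = (4*0*(-3 + 0))*1 = (4*0*(-3))*1 = 0*1 = 0)
(24*s)*r(5, 3) = (24*0)*(-2) = 0*(-2) = 0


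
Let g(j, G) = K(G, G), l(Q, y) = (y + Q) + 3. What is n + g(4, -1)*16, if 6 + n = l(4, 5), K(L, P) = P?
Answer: -10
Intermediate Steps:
l(Q, y) = 3 + Q + y (l(Q, y) = (Q + y) + 3 = 3 + Q + y)
g(j, G) = G
n = 6 (n = -6 + (3 + 4 + 5) = -6 + 12 = 6)
n + g(4, -1)*16 = 6 - 1*16 = 6 - 16 = -10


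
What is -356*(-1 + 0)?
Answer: 356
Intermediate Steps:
-356*(-1 + 0) = -356*(-1) = -178*(-2) = 356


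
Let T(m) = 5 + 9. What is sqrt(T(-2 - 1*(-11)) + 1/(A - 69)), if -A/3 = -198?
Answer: sqrt(154371)/105 ≈ 3.7419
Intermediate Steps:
A = 594 (A = -3*(-198) = 594)
T(m) = 14
sqrt(T(-2 - 1*(-11)) + 1/(A - 69)) = sqrt(14 + 1/(594 - 69)) = sqrt(14 + 1/525) = sqrt(7351/525) = sqrt(154371)/105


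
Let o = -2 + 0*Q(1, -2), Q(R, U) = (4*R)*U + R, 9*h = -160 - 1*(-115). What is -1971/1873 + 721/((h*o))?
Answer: 1330723/18730 ≈ 71.048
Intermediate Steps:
h = -5 (h = (-160 - 1*(-115))/9 = (-160 + 115)/9 = (⅑)*(-45) = -5)
Q(R, U) = R + 4*R*U (Q(R, U) = 4*R*U + R = R + 4*R*U)
o = -2 (o = -2 + 0*(1*(1 + 4*(-2))) = -2 + 0*(1*(1 - 8)) = -2 + 0*(1*(-7)) = -2 + 0*(-7) = -2 + 0 = -2)
-1971/1873 + 721/((h*o)) = -1971/1873 + 721/((-5*(-2))) = -1971*1/1873 + 721/10 = -1971/1873 + 721*(⅒) = -1971/1873 + 721/10 = 1330723/18730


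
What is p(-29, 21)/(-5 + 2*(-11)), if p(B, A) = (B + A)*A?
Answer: 56/9 ≈ 6.2222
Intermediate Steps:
p(B, A) = A*(A + B) (p(B, A) = (A + B)*A = A*(A + B))
p(-29, 21)/(-5 + 2*(-11)) = (21*(21 - 29))/(-5 + 2*(-11)) = (21*(-8))/(-5 - 22) = -168/(-27) = -168*(-1/27) = 56/9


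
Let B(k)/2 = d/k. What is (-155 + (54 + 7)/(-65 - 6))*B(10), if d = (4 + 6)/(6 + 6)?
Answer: -5533/213 ≈ -25.977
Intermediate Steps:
d = ⅚ (d = 10/12 = 10*(1/12) = ⅚ ≈ 0.83333)
B(k) = 5/(3*k) (B(k) = 2*(5/(6*k)) = 5/(3*k))
(-155 + (54 + 7)/(-65 - 6))*B(10) = (-155 + (54 + 7)/(-65 - 6))*((5/3)/10) = (-155 + 61/(-71))*((5/3)*(⅒)) = (-155 + 61*(-1/71))*(⅙) = (-155 - 61/71)*(⅙) = -11066/71*⅙ = -5533/213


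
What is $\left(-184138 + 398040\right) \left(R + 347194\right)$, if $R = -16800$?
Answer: $70671937388$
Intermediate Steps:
$\left(-184138 + 398040\right) \left(R + 347194\right) = \left(-184138 + 398040\right) \left(-16800 + 347194\right) = 213902 \cdot 330394 = 70671937388$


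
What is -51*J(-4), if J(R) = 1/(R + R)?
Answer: 51/8 ≈ 6.3750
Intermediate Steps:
J(R) = 1/(2*R)
-51*J(-4) = -51/(2*(-4)) = -51*(-1)/(2*4) = -51*(-1/8) = 51/8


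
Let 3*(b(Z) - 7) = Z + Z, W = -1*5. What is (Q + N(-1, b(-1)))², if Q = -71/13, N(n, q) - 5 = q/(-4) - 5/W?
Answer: 26569/24336 ≈ 1.0918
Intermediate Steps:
W = -5
b(Z) = 7 + 2*Z/3 (b(Z) = 7 + (Z + Z)/3 = 7 + (2*Z)/3 = 7 + 2*Z/3)
N(n, q) = 6 - q/4 (N(n, q) = 5 + (q/(-4) - 5/(-5)) = 5 + (q*(-¼) - 5*(-⅕)) = 5 + (-q/4 + 1) = 5 + (1 - q/4) = 6 - q/4)
Q = -71/13 (Q = -71*1/13 = -71/13 ≈ -5.4615)
(Q + N(-1, b(-1)))² = (-71/13 + (6 - (7 + (⅔)*(-1))/4))² = (-71/13 + (6 - (7 - ⅔)/4))² = (-71/13 + (6 - ¼*19/3))² = (-71/13 + (6 - 19/12))² = (-71/13 + 53/12)² = (-163/156)² = 26569/24336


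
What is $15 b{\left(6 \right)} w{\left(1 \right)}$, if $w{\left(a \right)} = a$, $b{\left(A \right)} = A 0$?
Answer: $0$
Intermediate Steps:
$b{\left(A \right)} = 0$
$15 b{\left(6 \right)} w{\left(1 \right)} = 15 \cdot 0 \cdot 1 = 0 \cdot 1 = 0$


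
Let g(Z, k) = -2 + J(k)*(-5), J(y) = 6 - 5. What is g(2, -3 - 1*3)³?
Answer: -343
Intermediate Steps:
J(y) = 1
g(Z, k) = -7 (g(Z, k) = -2 + 1*(-5) = -2 - 5 = -7)
g(2, -3 - 1*3)³ = (-7)³ = -343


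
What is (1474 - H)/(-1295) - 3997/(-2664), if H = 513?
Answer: 70703/93240 ≈ 0.75829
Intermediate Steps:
(1474 - H)/(-1295) - 3997/(-2664) = (1474 - 1*513)/(-1295) - 3997/(-2664) = (1474 - 513)*(-1/1295) - 3997*(-1/2664) = 961*(-1/1295) + 3997/2664 = -961/1295 + 3997/2664 = 70703/93240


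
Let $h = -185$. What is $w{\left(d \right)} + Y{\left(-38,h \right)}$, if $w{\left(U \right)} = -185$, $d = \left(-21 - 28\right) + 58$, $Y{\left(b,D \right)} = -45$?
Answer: $-230$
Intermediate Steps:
$d = 9$ ($d = -49 + 58 = 9$)
$w{\left(d \right)} + Y{\left(-38,h \right)} = -185 - 45 = -230$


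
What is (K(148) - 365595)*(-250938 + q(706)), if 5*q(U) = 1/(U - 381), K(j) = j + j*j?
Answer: 140087988824207/1625 ≈ 8.6208e+10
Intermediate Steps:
K(j) = j + j²
q(U) = 1/(5*(-381 + U)) (q(U) = 1/(5*(U - 381)) = 1/(5*(-381 + U)))
(K(148) - 365595)*(-250938 + q(706)) = (148*(1 + 148) - 365595)*(-250938 + 1/(5*(-381 + 706))) = (148*149 - 365595)*(-250938 + (⅕)/325) = (22052 - 365595)*(-250938 + (⅕)*(1/325)) = -343543*(-250938 + 1/1625) = -343543*(-407774249/1625) = 140087988824207/1625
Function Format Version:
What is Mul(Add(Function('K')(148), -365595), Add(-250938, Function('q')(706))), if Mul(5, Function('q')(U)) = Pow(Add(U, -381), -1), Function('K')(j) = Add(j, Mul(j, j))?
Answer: Rational(140087988824207, 1625) ≈ 8.6208e+10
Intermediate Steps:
Function('K')(j) = Add(j, Pow(j, 2))
Function('q')(U) = Mul(Rational(1, 5), Pow(Add(-381, U), -1)) (Function('q')(U) = Mul(Rational(1, 5), Pow(Add(U, -381), -1)) = Mul(Rational(1, 5), Pow(Add(-381, U), -1)))
Mul(Add(Function('K')(148), -365595), Add(-250938, Function('q')(706))) = Mul(Add(Mul(148, Add(1, 148)), -365595), Add(-250938, Mul(Rational(1, 5), Pow(Add(-381, 706), -1)))) = Mul(Add(Mul(148, 149), -365595), Add(-250938, Mul(Rational(1, 5), Pow(325, -1)))) = Mul(Add(22052, -365595), Add(-250938, Mul(Rational(1, 5), Rational(1, 325)))) = Mul(-343543, Add(-250938, Rational(1, 1625))) = Mul(-343543, Rational(-407774249, 1625)) = Rational(140087988824207, 1625)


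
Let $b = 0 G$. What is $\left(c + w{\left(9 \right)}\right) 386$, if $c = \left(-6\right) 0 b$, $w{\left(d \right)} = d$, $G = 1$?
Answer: $3474$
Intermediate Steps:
$b = 0$ ($b = 0 \cdot 1 = 0$)
$c = 0$ ($c = \left(-6\right) 0 \cdot 0 = 0 \cdot 0 = 0$)
$\left(c + w{\left(9 \right)}\right) 386 = \left(0 + 9\right) 386 = 9 \cdot 386 = 3474$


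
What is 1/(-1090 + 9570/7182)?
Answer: -1197/1303135 ≈ -0.00091855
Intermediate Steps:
1/(-1090 + 9570/7182) = 1/(-1090 + 9570*(1/7182)) = 1/(-1090 + 1595/1197) = 1/(-1303135/1197) = -1197/1303135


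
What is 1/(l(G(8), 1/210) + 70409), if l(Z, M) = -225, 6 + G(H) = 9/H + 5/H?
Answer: 1/70184 ≈ 1.4248e-5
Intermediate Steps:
G(H) = -6 + 14/H (G(H) = -6 + (9/H + 5/H) = -6 + 14/H)
1/(l(G(8), 1/210) + 70409) = 1/(-225 + 70409) = 1/70184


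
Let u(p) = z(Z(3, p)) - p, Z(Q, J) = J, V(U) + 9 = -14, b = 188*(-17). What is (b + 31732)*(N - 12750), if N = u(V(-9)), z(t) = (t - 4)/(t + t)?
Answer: -8352701220/23 ≈ -3.6316e+8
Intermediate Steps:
b = -3196
V(U) = -23 (V(U) = -9 - 14 = -23)
z(t) = (-4 + t)/(2*t) (z(t) = (-4 + t)/((2*t)) = (-4 + t)*(1/(2*t)) = (-4 + t)/(2*t))
u(p) = -p + (-4 + p)/(2*p) (u(p) = (-4 + p)/(2*p) - p = -p + (-4 + p)/(2*p))
N = 1085/46 (N = 1/2 - 1*(-23) - 2/(-23) = 1/2 + 23 - 2*(-1/23) = 1/2 + 23 + 2/23 = 1085/46 ≈ 23.587)
(b + 31732)*(N - 12750) = (-3196 + 31732)*(1085/46 - 12750) = 28536*(-585415/46) = -8352701220/23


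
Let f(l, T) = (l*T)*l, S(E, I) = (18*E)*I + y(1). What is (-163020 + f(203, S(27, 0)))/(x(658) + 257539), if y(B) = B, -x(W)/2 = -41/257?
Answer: -31305427/66187605 ≈ -0.47298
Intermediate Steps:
x(W) = 82/257 (x(W) = -(-82)/257 = -2*(-41/257) = 82/257)
S(E, I) = 1 + 18*E*I (S(E, I) = (18*E)*I + 1 = 18*E*I + 1 = 1 + 18*E*I)
f(l, T) = T*l**2 (f(l, T) = (T*l)*l = T*l**2)
(-163020 + f(203, S(27, 0)))/(x(658) + 257539) = (-163020 + (1 + 18*27*0)*203**2)/(82/257 + 257539) = (-163020 + (1 + 0)*41209)/(66187605/257) = (-163020 + 1*41209)*(257/66187605) = (-163020 + 41209)*(257/66187605) = -121811*257/66187605 = -31305427/66187605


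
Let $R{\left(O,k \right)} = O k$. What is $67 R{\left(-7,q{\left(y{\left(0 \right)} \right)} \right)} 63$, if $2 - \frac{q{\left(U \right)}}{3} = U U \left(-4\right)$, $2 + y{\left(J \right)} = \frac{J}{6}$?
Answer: $-1595538$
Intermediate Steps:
$y{\left(J \right)} = -2 + \frac{J}{6}$
$q{\left(U \right)} = 6 + 12 U^{2}$ ($q{\left(U \right)} = 6 - 3 U U \left(-4\right) = 6 - 3 U^{2} \left(-4\right) = 6 - 3 \left(- 4 U^{2}\right) = 6 + 12 U^{2}$)
$67 R{\left(-7,q{\left(y{\left(0 \right)} \right)} \right)} 63 = 67 \left(- 7 \left(6 + 12 \left(-2 + \frac{1}{6} \cdot 0\right)^{2}\right)\right) 63 = 67 \left(- 7 \left(6 + 12 \left(-2 + 0\right)^{2}\right)\right) 63 = 67 \left(- 7 \left(6 + 12 \left(-2\right)^{2}\right)\right) 63 = 67 \left(- 7 \left(6 + 12 \cdot 4\right)\right) 63 = 67 \left(- 7 \left(6 + 48\right)\right) 63 = 67 \left(\left(-7\right) 54\right) 63 = 67 \left(-378\right) 63 = \left(-25326\right) 63 = -1595538$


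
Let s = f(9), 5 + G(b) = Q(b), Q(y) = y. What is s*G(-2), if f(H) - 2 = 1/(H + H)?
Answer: -259/18 ≈ -14.389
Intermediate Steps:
f(H) = 2 + 1/(2*H) (f(H) = 2 + 1/(H + H) = 2 + 1/(2*H))
G(b) = -5 + b
s = 37/18 (s = 2 + (½)/9 = 2 + (½)*(⅑) = 2 + 1/18 = 37/18 ≈ 2.0556)
s*G(-2) = 37*(-5 - 2)/18 = (37/18)*(-7) = -259/18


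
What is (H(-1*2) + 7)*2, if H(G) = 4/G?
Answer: 10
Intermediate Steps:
(H(-1*2) + 7)*2 = (4/((-1*2)) + 7)*2 = (4/(-2) + 7)*2 = (4*(-½) + 7)*2 = (-2 + 7)*2 = 5*2 = 10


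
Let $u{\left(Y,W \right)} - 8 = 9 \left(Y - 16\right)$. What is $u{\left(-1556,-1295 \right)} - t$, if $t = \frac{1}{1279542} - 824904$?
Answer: $\frac{1037406590087}{1279542} \approx 8.1076 \cdot 10^{5}$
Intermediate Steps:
$t = - \frac{1055499313967}{1279542}$ ($t = \frac{1}{1279542} - 824904 = - \frac{1055499313967}{1279542} \approx -8.249 \cdot 10^{5}$)
$u{\left(Y,W \right)} = -136 + 9 Y$ ($u{\left(Y,W \right)} = 8 + 9 \left(Y - 16\right) = 8 + 9 \left(-16 + Y\right) = 8 + \left(-144 + 9 Y\right) = -136 + 9 Y$)
$u{\left(-1556,-1295 \right)} - t = \left(-136 + 9 \left(-1556\right)\right) - - \frac{1055499313967}{1279542} = \left(-136 - 14004\right) + \frac{1055499313967}{1279542} = -14140 + \frac{1055499313967}{1279542} = \frac{1037406590087}{1279542}$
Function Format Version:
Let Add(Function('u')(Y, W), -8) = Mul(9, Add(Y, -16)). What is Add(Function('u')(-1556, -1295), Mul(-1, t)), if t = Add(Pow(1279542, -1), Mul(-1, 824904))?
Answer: Rational(1037406590087, 1279542) ≈ 8.1076e+5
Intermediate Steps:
t = Rational(-1055499313967, 1279542) (t = Add(Rational(1, 1279542), -824904) = Rational(-1055499313967, 1279542) ≈ -8.2490e+5)
Function('u')(Y, W) = Add(-136, Mul(9, Y)) (Function('u')(Y, W) = Add(8, Mul(9, Add(Y, -16))) = Add(8, Mul(9, Add(-16, Y))) = Add(8, Add(-144, Mul(9, Y))) = Add(-136, Mul(9, Y)))
Add(Function('u')(-1556, -1295), Mul(-1, t)) = Add(Add(-136, Mul(9, -1556)), Mul(-1, Rational(-1055499313967, 1279542))) = Add(Add(-136, -14004), Rational(1055499313967, 1279542)) = Add(-14140, Rational(1055499313967, 1279542)) = Rational(1037406590087, 1279542)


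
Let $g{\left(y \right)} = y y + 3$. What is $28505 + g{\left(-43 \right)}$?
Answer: $30357$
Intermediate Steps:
$g{\left(y \right)} = 3 + y^{2}$ ($g{\left(y \right)} = y^{2} + 3 = 3 + y^{2}$)
$28505 + g{\left(-43 \right)} = 28505 + \left(3 + \left(-43\right)^{2}\right) = 28505 + \left(3 + 1849\right) = 28505 + 1852 = 30357$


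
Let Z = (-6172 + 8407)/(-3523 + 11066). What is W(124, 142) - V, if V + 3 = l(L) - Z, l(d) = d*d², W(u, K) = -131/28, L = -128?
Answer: 442926599067/211204 ≈ 2.0972e+6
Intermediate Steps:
W(u, K) = -131/28 (W(u, K) = -131*1/28 = -131/28)
Z = 2235/7543 ≈ 0.29630
l(d) = d³
V = -15818842400/7543 (V = -3 + ((-128)³ - 1*2235/7543) = -3 + (-2097152 - 2235/7543) = -3 - 15818819771/7543 = -15818842400/7543 ≈ -2.0972e+6)
W(124, 142) - V = -131/28 - 1*(-15818842400/7543) = -131/28 + 15818842400/7543 = 442926599067/211204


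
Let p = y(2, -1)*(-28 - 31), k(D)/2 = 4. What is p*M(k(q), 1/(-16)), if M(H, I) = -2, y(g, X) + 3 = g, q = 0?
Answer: -118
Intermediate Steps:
k(D) = 8 (k(D) = 2*4 = 8)
y(g, X) = -3 + g
p = 59 (p = (-3 + 2)*(-28 - 31) = -1*(-59) = 59)
p*M(k(q), 1/(-16)) = 59*(-2) = -118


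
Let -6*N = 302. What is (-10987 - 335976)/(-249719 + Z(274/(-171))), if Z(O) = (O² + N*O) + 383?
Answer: 10145545083/7288400582 ≈ 1.3920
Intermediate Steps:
N = -151/3 (N = -⅙*302 = -151/3 ≈ -50.333)
Z(O) = 383 + O² - 151*O/3 (Z(O) = (O² - 151*O/3) + 383 = 383 + O² - 151*O/3)
(-10987 - 335976)/(-249719 + Z(274/(-171))) = (-10987 - 335976)/(-249719 + (383 + (274/(-171))² - 41374/(3*(-171)))) = -346963/(-249719 + (383 + (274*(-1/171))² - 41374*(-1)/(3*171))) = -346963/(-249719 + (383 + (-274/171)² - 151/3*(-274/171))) = -346963/(-249719 + (383 + 75076/29241 + 41374/513)) = -346963/(-249719 + 13632697/29241) = -346963/(-7288400582/29241) = -346963*(-29241/7288400582) = 10145545083/7288400582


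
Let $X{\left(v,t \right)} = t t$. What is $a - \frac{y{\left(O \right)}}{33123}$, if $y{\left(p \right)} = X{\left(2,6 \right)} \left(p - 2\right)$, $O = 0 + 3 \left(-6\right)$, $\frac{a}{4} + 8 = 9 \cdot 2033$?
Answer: $\frac{807715636}{11041} \approx 73156.0$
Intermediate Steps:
$a = 73156$ ($a = -32 + 4 \cdot 9 \cdot 2033 = -32 + 4 \cdot 18297 = -32 + 73188 = 73156$)
$X{\left(v,t \right)} = t^{2}$
$O = -18$ ($O = 0 - 18 = -18$)
$y{\left(p \right)} = -72 + 36 p$ ($y{\left(p \right)} = 6^{2} \left(p - 2\right) = 36 \left(-2 + p\right) = -72 + 36 p$)
$a - \frac{y{\left(O \right)}}{33123} = 73156 - \frac{-72 + 36 \left(-18\right)}{33123} = 73156 - \left(-72 - 648\right) \frac{1}{33123} = 73156 - \left(-720\right) \frac{1}{33123} = 73156 - - \frac{240}{11041} = 73156 + \frac{240}{11041} = \frac{807715636}{11041}$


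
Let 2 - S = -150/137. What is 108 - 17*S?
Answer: 7588/137 ≈ 55.387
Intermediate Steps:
S = 424/137 (S = 2 - (-150)/137 = 2 - 1*(-150/137) = 2 + 150/137 = 424/137 ≈ 3.0949)
108 - 17*S = 108 - 17*424/137 = 108 - 7208/137 = 7588/137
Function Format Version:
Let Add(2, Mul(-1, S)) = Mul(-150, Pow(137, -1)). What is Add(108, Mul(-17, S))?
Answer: Rational(7588, 137) ≈ 55.387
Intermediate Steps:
S = Rational(424, 137) (S = Add(2, Mul(-1, Mul(-150, Pow(137, -1)))) = Add(2, Mul(-1, Mul(-150, Rational(1, 137)))) = Add(2, Mul(-1, Rational(-150, 137))) = Add(2, Rational(150, 137)) = Rational(424, 137) ≈ 3.0949)
Add(108, Mul(-17, S)) = Add(108, Mul(-17, Rational(424, 137))) = Add(108, Rational(-7208, 137)) = Rational(7588, 137)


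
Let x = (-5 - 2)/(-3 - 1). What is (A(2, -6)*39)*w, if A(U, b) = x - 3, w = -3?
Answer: 585/4 ≈ 146.25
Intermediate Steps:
x = 7/4 (x = -7/(-4) = -7*(-¼) = 7/4 ≈ 1.7500)
A(U, b) = -5/4 (A(U, b) = 7/4 - 3 = -5/4)
(A(2, -6)*39)*w = -5/4*39*(-3) = -195/4*(-3) = 585/4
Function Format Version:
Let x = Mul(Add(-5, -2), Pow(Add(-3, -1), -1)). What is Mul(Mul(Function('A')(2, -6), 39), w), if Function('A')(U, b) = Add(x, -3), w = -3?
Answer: Rational(585, 4) ≈ 146.25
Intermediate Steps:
x = Rational(7, 4) (x = Mul(-7, Pow(-4, -1)) = Mul(-7, Rational(-1, 4)) = Rational(7, 4) ≈ 1.7500)
Function('A')(U, b) = Rational(-5, 4) (Function('A')(U, b) = Add(Rational(7, 4), -3) = Rational(-5, 4))
Mul(Mul(Function('A')(2, -6), 39), w) = Mul(Mul(Rational(-5, 4), 39), -3) = Mul(Rational(-195, 4), -3) = Rational(585, 4)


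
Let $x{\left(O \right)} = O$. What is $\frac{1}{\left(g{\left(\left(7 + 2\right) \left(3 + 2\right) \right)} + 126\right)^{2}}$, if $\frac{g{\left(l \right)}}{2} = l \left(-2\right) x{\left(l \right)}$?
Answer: $\frac{1}{63584676} \approx 1.5727 \cdot 10^{-8}$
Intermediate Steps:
$g{\left(l \right)} = - 4 l^{2}$ ($g{\left(l \right)} = 2 l \left(-2\right) l = 2 - 2 l l = 2 \left(- 2 l^{2}\right) = - 4 l^{2}$)
$\frac{1}{\left(g{\left(\left(7 + 2\right) \left(3 + 2\right) \right)} + 126\right)^{2}} = \frac{1}{\left(- 4 \left(\left(7 + 2\right) \left(3 + 2\right)\right)^{2} + 126\right)^{2}} = \frac{1}{\left(- 4 \left(9 \cdot 5\right)^{2} + 126\right)^{2}} = \frac{1}{\left(- 4 \cdot 45^{2} + 126\right)^{2}} = \frac{1}{\left(\left(-4\right) 2025 + 126\right)^{2}} = \frac{1}{\left(-8100 + 126\right)^{2}} = \frac{1}{\left(-7974\right)^{2}} = \frac{1}{63584676}$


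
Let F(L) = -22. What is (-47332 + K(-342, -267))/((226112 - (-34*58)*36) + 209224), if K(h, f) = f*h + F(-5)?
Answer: 5495/63291 ≈ 0.086821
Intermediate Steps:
K(h, f) = -22 + f*h (K(h, f) = f*h - 22 = -22 + f*h)
(-47332 + K(-342, -267))/((226112 - (-34*58)*36) + 209224) = (-47332 + (-22 - 267*(-342)))/((226112 - (-34*58)*36) + 209224) = (-47332 + (-22 + 91314))/((226112 - (-1972)*36) + 209224) = (-47332 + 91292)/((226112 - 1*(-70992)) + 209224) = 43960/((226112 + 70992) + 209224) = 43960/(297104 + 209224) = 43960/506328 = 43960*(1/506328) = 5495/63291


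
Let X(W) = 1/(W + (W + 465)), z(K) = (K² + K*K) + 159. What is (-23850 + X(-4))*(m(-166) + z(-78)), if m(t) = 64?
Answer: -135055072559/457 ≈ -2.9553e+8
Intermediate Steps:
z(K) = 159 + 2*K² (z(K) = (K² + K²) + 159 = 2*K² + 159 = 159 + 2*K²)
X(W) = 1/(465 + 2*W) (X(W) = 1/(W + (465 + W)) = 1/(465 + 2*W))
(-23850 + X(-4))*(m(-166) + z(-78)) = (-23850 + 1/(465 + 2*(-4)))*(64 + (159 + 2*(-78)²)) = (-23850 + 1/(465 - 8))*(64 + (159 + 2*6084)) = (-23850 + 1/457)*(64 + (159 + 12168)) = (-23850 + 1/457)*(64 + 12327) = -10899449/457*12391 = -135055072559/457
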